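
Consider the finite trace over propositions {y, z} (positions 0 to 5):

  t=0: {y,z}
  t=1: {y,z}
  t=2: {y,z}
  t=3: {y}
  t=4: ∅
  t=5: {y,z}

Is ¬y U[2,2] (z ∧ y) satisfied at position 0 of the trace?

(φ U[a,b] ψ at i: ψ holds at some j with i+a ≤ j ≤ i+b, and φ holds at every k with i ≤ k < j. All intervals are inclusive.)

Need some j in [2,2] with (z ∧ y), and ¬y at every k in [0,j-1].
  j=2: (z ∧ y) holds, but ¬y fails at k=0 → not this j.
No j in the window works → until fails.

False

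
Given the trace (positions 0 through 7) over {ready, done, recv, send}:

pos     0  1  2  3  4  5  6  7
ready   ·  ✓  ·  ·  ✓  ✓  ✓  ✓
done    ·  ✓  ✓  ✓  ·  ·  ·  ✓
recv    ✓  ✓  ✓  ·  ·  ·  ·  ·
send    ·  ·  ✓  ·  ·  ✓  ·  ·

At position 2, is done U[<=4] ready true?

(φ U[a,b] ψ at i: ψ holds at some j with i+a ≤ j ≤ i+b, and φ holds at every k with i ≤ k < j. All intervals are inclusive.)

Holds

Need some j in [2,6] with ready, and done at every k in [2,j-1].
  j=2: ready false.
  j=3: ready false.
  j=4: ready holds; done holds at every k in [2,3] → satisfied.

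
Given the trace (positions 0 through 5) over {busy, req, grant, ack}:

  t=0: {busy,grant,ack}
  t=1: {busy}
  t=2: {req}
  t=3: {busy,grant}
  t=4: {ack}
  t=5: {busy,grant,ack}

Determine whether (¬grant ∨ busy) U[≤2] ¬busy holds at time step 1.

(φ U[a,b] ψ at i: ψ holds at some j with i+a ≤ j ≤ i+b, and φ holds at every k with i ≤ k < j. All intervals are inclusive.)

Need some j in [1,3] with ¬busy, and (¬grant ∨ busy) at every k in [1,j-1].
  j=1: ¬busy false.
  j=2: ¬busy holds; (¬grant ∨ busy) holds at every k in [1,1] → satisfied.

Holds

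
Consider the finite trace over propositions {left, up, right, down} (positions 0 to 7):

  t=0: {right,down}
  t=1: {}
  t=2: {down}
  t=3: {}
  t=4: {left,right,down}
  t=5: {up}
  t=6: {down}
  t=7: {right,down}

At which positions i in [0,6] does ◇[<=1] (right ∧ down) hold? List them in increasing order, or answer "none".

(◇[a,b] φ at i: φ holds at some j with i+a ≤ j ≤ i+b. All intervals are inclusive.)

Evaluate at each i in [0,6]:
  i=0: ✓ (witness j=0)
  i=1: ✗ (none in [1,2])
  i=2: ✗ (none in [2,3])
  i=3: ✓ (witness j=4)
  i=4: ✓ (witness j=4)
  i=5: ✗ (none in [5,6])
  i=6: ✓ (witness j=7)

0, 3, 4, 6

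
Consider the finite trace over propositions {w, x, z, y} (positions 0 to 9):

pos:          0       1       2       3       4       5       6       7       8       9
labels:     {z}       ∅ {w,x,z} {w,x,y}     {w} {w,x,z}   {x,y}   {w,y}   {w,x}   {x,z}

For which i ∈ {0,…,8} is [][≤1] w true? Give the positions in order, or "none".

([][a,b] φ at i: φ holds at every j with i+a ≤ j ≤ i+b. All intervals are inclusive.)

2, 3, 4, 7

Evaluate at each i in [0,8]:
  i=0: ✗ (fails at j=0)
  i=1: ✗ (fails at j=1)
  i=2: ✓ (all of [2,3])
  i=3: ✓ (all of [3,4])
  i=4: ✓ (all of [4,5])
  i=5: ✗ (fails at j=6)
  i=6: ✗ (fails at j=6)
  i=7: ✓ (all of [7,8])
  i=8: ✗ (fails at j=9)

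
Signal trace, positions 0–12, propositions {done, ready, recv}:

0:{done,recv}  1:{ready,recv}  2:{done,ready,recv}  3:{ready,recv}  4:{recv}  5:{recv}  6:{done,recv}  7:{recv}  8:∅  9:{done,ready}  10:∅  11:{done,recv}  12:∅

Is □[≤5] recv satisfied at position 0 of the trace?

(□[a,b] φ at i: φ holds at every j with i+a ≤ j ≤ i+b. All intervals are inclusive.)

True

Check recv at every j in [0,5]:
  j=0: true
  j=1: true
  j=2: true
  j=3: true
  j=4: true
  j=5: true
All positions satisfy it → formula holds.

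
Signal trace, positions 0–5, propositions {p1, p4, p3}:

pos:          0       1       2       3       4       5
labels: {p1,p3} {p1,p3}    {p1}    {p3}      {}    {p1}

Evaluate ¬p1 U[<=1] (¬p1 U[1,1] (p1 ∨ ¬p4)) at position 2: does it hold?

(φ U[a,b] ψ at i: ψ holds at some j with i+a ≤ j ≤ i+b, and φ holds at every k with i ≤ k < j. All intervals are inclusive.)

Does not hold

Need some j in [2,3] with (¬p1 U[1,1] (p1 ∨ ¬p4)), and ¬p1 at every k in [2,j-1].
  j=2: (¬p1 U[1,1] (p1 ∨ ¬p4)) — fails.
  j=3: (¬p1 U[1,1] (p1 ∨ ¬p4)) holds, but ¬p1 fails at k=2 → not this j.
No j in the window works → until fails.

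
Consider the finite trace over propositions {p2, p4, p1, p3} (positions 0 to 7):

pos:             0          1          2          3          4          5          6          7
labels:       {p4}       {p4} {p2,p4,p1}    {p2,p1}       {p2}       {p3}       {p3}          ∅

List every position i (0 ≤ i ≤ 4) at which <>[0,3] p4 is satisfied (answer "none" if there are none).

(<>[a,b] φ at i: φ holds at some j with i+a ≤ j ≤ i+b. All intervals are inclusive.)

Evaluate at each i in [0,4]:
  i=0: ✓ (witness j=0)
  i=1: ✓ (witness j=1)
  i=2: ✓ (witness j=2)
  i=3: ✗ (none in [3,6])
  i=4: ✗ (none in [4,7])

0, 1, 2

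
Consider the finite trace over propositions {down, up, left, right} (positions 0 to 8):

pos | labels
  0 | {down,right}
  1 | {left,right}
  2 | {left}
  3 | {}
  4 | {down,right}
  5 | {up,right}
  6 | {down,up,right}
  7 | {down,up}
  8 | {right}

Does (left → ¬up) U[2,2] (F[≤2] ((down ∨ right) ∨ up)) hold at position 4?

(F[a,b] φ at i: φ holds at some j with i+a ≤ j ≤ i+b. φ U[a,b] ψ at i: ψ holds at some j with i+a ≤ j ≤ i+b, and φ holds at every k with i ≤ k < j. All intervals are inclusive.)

Need some j in [6,6] with F[≤2] ((down ∨ right) ∨ up), and (left → ¬up) at every k in [4,j-1].
  j=6: F[≤2] ((down ∨ right) ∨ up) holds; (left → ¬up) holds at every k in [4,5] → satisfied.

True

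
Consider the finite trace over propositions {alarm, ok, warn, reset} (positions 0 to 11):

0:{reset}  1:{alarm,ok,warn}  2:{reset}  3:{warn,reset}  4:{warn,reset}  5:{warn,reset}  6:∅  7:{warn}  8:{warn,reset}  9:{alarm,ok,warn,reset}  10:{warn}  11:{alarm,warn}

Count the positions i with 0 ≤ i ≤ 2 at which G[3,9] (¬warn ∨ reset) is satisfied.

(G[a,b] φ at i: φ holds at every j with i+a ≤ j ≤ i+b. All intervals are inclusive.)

0

Evaluate at each i in [0,2]:
  i=0: ✗ (fails at j=7)
  i=1: ✗ (fails at j=7)
  i=2: ✗ (fails at j=7)
Positions where it holds: {} → 0.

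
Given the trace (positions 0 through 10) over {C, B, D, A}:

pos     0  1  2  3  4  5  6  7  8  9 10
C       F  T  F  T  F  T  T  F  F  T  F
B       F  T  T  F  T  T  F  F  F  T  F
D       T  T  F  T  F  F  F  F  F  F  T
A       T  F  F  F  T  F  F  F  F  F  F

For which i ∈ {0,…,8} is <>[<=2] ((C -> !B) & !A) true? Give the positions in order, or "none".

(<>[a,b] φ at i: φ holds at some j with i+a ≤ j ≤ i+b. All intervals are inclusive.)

Evaluate at each i in [0,8]:
  i=0: ✓ (witness j=2)
  i=1: ✓ (witness j=2)
  i=2: ✓ (witness j=2)
  i=3: ✓ (witness j=3)
  i=4: ✓ (witness j=6)
  i=5: ✓ (witness j=6)
  i=6: ✓ (witness j=6)
  i=7: ✓ (witness j=7)
  i=8: ✓ (witness j=8)

0, 1, 2, 3, 4, 5, 6, 7, 8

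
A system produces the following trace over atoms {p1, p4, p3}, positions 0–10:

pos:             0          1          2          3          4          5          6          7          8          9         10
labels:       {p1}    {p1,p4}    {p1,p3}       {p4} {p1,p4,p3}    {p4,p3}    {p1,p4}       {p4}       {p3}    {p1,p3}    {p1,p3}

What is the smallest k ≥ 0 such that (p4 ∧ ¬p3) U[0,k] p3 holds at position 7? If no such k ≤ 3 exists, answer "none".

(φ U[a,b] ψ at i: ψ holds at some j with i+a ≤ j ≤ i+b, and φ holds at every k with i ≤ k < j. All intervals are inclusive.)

Need earliest j ≥ 7 with p3, and (p4 ∧ ¬p3) at every k in [7,j-1].
  j=7: rhs fails.
  j=8: rhs holds; lhs holds on [7,7]. k = 1.

1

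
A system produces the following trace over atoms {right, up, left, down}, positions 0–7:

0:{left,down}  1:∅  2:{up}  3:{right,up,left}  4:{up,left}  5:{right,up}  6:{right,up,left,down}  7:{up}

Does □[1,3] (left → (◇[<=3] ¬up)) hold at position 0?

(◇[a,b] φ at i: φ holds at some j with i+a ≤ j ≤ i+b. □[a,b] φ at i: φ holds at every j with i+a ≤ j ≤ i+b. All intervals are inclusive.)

Check (left → (◇[<=3] ¬up)) at every j in [1,3]:
  j=1: antecedent false → ✓
  j=2: antecedent false → ✓
  j=3: antecedent true; consequent fails (none in [3,6]) → ✗
Fails at j=3 → formula fails.

No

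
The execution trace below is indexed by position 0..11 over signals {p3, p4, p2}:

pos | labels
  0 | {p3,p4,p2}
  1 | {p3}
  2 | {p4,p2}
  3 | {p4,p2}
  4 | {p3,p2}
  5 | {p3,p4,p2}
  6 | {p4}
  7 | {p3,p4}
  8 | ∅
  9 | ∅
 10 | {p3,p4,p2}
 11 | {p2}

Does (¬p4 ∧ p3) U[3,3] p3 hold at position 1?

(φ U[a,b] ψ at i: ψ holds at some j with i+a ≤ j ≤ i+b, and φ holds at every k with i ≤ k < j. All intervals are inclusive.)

Need some j in [4,4] with p3, and (¬p4 ∧ p3) at every k in [1,j-1].
  j=4: p3 holds, but (¬p4 ∧ p3) fails at k=2 → not this j.
No j in the window works → until fails.

Does not hold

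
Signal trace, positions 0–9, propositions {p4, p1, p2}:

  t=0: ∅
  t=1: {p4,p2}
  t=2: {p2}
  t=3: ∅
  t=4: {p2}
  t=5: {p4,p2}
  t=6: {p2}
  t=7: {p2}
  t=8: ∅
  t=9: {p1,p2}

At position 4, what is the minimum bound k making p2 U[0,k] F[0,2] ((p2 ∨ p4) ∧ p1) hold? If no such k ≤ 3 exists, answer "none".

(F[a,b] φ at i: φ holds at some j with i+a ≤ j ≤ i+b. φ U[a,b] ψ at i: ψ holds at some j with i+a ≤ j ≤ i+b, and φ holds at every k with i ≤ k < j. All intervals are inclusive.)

3

Need earliest j ≥ 4 with F[0,2] ((p2 ∨ p4) ∧ p1), and p2 at every k in [4,j-1].
  j=4: rhs fails.
  j=5: rhs fails.
  j=6: rhs fails.
  j=7: rhs holds; lhs holds on [4,6]. k = 3.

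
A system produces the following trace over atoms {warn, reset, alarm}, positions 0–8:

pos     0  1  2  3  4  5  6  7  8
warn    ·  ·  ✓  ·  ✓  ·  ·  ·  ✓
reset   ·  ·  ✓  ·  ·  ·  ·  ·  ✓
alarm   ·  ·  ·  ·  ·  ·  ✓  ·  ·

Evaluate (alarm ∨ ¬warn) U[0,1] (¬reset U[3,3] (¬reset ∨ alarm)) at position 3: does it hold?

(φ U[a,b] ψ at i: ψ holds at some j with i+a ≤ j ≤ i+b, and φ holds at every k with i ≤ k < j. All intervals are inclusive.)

Need some j in [3,4] with (¬reset U[3,3] (¬reset ∨ alarm)), and (alarm ∨ ¬warn) at every k in [3,j-1].
  j=3: (¬reset U[3,3] (¬reset ∨ alarm)) holds; no prefix to check → satisfied.

True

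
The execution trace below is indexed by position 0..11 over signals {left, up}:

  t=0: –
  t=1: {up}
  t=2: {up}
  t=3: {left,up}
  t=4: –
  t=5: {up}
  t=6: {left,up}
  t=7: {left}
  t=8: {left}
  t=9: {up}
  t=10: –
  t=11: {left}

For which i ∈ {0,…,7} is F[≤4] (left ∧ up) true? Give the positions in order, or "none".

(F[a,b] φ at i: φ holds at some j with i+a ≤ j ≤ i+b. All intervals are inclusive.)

Evaluate at each i in [0,7]:
  i=0: ✓ (witness j=3)
  i=1: ✓ (witness j=3)
  i=2: ✓ (witness j=3)
  i=3: ✓ (witness j=3)
  i=4: ✓ (witness j=6)
  i=5: ✓ (witness j=6)
  i=6: ✓ (witness j=6)
  i=7: ✗ (none in [7,11])

0, 1, 2, 3, 4, 5, 6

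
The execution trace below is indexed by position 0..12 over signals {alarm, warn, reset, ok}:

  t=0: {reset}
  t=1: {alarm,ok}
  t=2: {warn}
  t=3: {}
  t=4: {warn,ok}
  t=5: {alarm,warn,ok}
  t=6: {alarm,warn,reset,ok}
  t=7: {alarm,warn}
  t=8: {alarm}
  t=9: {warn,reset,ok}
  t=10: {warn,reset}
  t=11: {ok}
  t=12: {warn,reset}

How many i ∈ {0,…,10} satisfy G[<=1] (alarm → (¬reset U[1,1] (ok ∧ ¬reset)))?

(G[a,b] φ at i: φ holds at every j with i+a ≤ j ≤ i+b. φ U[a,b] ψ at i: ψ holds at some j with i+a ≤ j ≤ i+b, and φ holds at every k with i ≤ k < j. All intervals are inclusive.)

4

Evaluate at each i in [0,10]:
  i=0: ✗ (fails at j=1)
  i=1: ✗ (fails at j=1)
  i=2: ✓ (all of [2,3])
  i=3: ✓ (all of [3,4])
  i=4: ✗ (fails at j=5)
  i=5: ✗ (fails at j=5)
  i=6: ✗ (fails at j=6)
  i=7: ✗ (fails at j=7)
  i=8: ✗ (fails at j=8)
  i=9: ✓ (all of [9,10])
  i=10: ✓ (all of [10,11])
Positions where it holds: {2, 3, 9, 10} → 4.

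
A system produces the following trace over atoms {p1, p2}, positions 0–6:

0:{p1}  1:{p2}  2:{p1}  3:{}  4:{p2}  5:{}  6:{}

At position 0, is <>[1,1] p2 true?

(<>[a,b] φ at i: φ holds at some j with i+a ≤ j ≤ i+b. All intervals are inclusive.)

Check p2 at each j in [1,1]:
  j=1: true
Found at j=1 → formula holds.

Yes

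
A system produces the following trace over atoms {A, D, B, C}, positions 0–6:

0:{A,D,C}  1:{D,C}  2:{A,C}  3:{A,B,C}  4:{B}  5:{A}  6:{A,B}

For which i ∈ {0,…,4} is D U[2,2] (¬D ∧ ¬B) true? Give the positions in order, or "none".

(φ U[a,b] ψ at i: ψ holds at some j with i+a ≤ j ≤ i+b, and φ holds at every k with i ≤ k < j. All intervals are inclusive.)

0

Evaluate at each i in [0,4]:
  i=0: ✓ (rhs at j=2; lhs holds on [0,1])
  i=1: ✗ (no rhs in [3,3])
  i=2: ✗ (no rhs in [4,4])
  i=3: ✗ (lhs fails at k=3 before rhs at j=5)
  i=4: ✗ (no rhs in [6,6])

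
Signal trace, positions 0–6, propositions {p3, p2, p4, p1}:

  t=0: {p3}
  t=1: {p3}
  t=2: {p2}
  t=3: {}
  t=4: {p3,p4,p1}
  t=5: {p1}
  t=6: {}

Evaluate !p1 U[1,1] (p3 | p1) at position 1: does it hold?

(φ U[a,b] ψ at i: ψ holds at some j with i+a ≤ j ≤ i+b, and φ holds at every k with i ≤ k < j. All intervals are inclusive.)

Does not hold

Need some j in [2,2] with (p3 | p1), and !p1 at every k in [1,j-1].
  j=2: (p3 | p1) false.
No j in the window works → until fails.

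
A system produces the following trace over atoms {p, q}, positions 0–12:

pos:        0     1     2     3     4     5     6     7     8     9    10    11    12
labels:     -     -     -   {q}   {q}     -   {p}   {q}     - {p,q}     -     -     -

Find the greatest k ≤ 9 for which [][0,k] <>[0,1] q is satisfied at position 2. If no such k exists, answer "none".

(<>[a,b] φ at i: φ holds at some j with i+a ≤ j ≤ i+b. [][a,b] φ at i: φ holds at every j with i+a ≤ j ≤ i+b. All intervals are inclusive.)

<>[0,1] q must hold from j=2 onward; find where it first fails.
  j=2: holds
  j=3: holds
  j=4: holds
  j=5: fails
Holds on [2,4], so largest k = 2.

2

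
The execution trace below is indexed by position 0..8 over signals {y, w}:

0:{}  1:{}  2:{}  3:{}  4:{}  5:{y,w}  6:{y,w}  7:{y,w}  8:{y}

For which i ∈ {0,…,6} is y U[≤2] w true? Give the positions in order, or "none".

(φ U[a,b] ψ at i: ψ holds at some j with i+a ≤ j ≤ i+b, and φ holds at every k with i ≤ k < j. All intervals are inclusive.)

5, 6

Evaluate at each i in [0,6]:
  i=0: ✗ (no rhs in [0,2])
  i=1: ✗ (no rhs in [1,3])
  i=2: ✗ (no rhs in [2,4])
  i=3: ✗ (lhs fails at k=3 before rhs at j=5)
  i=4: ✗ (lhs fails at k=4 before rhs at j=5)
  i=5: ✓ (rhs at j=5)
  i=6: ✓ (rhs at j=6)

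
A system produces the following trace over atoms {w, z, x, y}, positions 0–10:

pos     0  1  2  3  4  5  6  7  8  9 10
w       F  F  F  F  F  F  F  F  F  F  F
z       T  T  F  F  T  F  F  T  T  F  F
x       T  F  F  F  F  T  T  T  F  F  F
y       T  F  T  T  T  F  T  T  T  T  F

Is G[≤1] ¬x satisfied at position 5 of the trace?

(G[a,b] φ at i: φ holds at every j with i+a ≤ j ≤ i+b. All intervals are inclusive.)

False

Check ¬x at every j in [5,6]:
  j=5: false
  j=6: false
Fails at j=5 → formula fails.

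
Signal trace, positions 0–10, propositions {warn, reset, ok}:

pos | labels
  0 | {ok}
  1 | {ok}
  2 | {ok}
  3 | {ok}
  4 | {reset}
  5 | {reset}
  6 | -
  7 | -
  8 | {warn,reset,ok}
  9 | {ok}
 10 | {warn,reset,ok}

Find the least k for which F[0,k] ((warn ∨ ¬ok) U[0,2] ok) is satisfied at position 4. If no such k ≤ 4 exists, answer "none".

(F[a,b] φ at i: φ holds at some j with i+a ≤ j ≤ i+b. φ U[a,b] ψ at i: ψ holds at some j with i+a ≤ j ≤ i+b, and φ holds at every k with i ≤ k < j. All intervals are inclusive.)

2

Scan j = 4,5,… for ((warn ∨ ¬ok) U[0,2] ok):
  j=4: fails
  j=5: fails
  j=6: holds
First hit at j=6, so smallest k = 6-4 = 2.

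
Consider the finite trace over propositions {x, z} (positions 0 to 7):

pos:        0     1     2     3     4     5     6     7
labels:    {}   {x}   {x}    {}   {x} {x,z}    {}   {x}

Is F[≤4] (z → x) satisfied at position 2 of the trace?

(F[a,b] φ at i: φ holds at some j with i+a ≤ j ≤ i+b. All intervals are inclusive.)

Yes

Check (z → x) at each j in [2,6]:
  j=2: true
  j=3: true
  j=4: true
  j=5: true
  j=6: true
Found at j=2 → formula holds.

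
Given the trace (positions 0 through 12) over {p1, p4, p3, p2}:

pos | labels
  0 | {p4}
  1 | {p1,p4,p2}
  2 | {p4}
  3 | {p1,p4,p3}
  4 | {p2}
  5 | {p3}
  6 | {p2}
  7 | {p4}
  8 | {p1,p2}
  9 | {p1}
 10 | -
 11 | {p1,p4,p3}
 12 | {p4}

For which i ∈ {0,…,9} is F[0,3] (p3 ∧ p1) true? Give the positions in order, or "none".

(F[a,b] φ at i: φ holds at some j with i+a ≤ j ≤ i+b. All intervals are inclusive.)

0, 1, 2, 3, 8, 9

Evaluate at each i in [0,9]:
  i=0: ✓ (witness j=3)
  i=1: ✓ (witness j=3)
  i=2: ✓ (witness j=3)
  i=3: ✓ (witness j=3)
  i=4: ✗ (none in [4,7])
  i=5: ✗ (none in [5,8])
  i=6: ✗ (none in [6,9])
  i=7: ✗ (none in [7,10])
  i=8: ✓ (witness j=11)
  i=9: ✓ (witness j=11)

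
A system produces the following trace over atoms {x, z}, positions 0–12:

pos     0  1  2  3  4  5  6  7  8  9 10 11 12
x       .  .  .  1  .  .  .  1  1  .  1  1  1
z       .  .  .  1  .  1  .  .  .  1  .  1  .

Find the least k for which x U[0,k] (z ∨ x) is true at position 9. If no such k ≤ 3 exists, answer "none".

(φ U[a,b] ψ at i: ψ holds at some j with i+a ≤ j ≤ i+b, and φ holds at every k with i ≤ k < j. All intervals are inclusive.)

Need earliest j ≥ 9 with (z ∨ x), and x at every k in [9,j-1].
  j=9: rhs holds (empty prefix). k = 0.

0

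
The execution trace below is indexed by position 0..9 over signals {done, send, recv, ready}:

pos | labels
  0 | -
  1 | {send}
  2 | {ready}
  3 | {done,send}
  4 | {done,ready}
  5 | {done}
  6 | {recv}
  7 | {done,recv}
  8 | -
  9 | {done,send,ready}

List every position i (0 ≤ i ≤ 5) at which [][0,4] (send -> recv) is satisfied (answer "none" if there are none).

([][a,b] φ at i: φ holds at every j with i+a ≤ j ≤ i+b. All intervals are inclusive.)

4

Evaluate at each i in [0,5]:
  i=0: ✗ (fails at j=1)
  i=1: ✗ (fails at j=1)
  i=2: ✗ (fails at j=3)
  i=3: ✗ (fails at j=3)
  i=4: ✓ (all of [4,8])
  i=5: ✗ (fails at j=9)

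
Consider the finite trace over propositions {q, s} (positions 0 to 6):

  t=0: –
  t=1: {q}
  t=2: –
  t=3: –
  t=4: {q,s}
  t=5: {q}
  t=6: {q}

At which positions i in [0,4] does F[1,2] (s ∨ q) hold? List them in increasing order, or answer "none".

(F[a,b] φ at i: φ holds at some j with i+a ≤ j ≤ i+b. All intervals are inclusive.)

0, 2, 3, 4

Evaluate at each i in [0,4]:
  i=0: ✓ (witness j=1)
  i=1: ✗ (none in [2,3])
  i=2: ✓ (witness j=4)
  i=3: ✓ (witness j=4)
  i=4: ✓ (witness j=5)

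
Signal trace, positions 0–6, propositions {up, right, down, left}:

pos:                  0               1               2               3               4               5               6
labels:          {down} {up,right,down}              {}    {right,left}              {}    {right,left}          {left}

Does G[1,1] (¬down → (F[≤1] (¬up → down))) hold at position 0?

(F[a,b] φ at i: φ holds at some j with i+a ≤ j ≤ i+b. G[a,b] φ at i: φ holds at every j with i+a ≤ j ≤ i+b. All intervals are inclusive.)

True

Check (¬down → (F[≤1] (¬up → down))) at every j in [1,1]:
  j=1: antecedent false → ✓
All positions satisfy it → formula holds.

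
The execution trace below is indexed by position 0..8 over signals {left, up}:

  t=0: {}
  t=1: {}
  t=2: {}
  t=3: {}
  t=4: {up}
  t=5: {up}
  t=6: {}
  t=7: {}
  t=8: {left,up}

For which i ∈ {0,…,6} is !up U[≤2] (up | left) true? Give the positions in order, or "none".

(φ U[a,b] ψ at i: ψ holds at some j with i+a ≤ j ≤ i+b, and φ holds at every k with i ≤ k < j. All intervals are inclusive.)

2, 3, 4, 5, 6

Evaluate at each i in [0,6]:
  i=0: ✗ (no rhs in [0,2])
  i=1: ✗ (no rhs in [1,3])
  i=2: ✓ (rhs at j=4; lhs holds on [2,3])
  i=3: ✓ (rhs at j=4; lhs holds on [3,3])
  i=4: ✓ (rhs at j=4)
  i=5: ✓ (rhs at j=5)
  i=6: ✓ (rhs at j=8; lhs holds on [6,7])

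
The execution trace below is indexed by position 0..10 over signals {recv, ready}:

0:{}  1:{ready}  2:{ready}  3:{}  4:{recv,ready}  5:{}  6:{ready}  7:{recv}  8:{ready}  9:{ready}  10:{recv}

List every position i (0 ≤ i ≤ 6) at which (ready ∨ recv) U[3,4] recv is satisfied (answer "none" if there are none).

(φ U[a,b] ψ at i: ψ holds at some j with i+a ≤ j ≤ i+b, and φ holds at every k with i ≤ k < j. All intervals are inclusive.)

Evaluate at each i in [0,6]:
  i=0: ✗ (lhs fails at k=0 before rhs at j=4)
  i=1: ✗ (lhs fails at k=3 before rhs at j=4)
  i=2: ✗ (no rhs in [5,6])
  i=3: ✗ (lhs fails at k=3 before rhs at j=7)
  i=4: ✗ (lhs fails at k=5 before rhs at j=7)
  i=5: ✗ (no rhs in [8,9])
  i=6: ✓ (rhs at j=10; lhs holds on [6,9])

6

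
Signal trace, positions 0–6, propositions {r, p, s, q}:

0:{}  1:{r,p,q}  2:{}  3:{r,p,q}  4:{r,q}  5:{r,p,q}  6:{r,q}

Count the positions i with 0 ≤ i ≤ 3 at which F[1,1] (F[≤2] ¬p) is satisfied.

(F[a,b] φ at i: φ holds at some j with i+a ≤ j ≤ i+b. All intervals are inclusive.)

4

Evaluate at each i in [0,3]:
  i=0: ✓ (witness j=1)
  i=1: ✓ (witness j=2)
  i=2: ✓ (witness j=3)
  i=3: ✓ (witness j=4)
Positions where it holds: {0, 1, 2, 3} → 4.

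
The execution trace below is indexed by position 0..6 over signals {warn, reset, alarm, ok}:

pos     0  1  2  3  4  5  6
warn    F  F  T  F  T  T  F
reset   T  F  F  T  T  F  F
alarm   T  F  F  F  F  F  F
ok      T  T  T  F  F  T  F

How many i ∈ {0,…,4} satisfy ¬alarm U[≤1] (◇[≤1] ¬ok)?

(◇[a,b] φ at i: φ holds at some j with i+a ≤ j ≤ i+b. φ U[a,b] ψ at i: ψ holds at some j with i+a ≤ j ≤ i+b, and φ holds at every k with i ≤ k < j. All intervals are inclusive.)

Evaluate at each i in [0,4]:
  i=0: ✗ (no rhs in [0,1])
  i=1: ✓ (rhs at j=2; lhs holds on [1,1])
  i=2: ✓ (rhs at j=2)
  i=3: ✓ (rhs at j=3)
  i=4: ✓ (rhs at j=4)
Positions where it holds: {1, 2, 3, 4} → 4.

4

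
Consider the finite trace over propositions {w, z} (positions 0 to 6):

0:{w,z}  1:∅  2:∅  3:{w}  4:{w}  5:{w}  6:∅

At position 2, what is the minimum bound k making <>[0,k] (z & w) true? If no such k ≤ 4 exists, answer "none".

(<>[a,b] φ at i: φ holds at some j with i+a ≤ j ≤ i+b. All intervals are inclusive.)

Scan j = 2,3,… for (z & w):
  j=2: fails
  j=3: fails
  j=4: fails
  j=5: fails
  j=6: fails
No j in [2,6] satisfies it → none.

none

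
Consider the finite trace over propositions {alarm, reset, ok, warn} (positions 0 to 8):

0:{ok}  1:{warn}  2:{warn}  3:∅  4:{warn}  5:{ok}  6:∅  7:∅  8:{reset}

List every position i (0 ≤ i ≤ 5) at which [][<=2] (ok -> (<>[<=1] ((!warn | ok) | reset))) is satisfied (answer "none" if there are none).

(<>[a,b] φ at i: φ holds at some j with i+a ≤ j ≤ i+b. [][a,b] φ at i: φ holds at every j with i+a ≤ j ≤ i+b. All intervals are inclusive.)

Evaluate at each i in [0,5]:
  i=0: ✓ (all of [0,2])
  i=1: ✓ (all of [1,3])
  i=2: ✓ (all of [2,4])
  i=3: ✓ (all of [3,5])
  i=4: ✓ (all of [4,6])
  i=5: ✓ (all of [5,7])

0, 1, 2, 3, 4, 5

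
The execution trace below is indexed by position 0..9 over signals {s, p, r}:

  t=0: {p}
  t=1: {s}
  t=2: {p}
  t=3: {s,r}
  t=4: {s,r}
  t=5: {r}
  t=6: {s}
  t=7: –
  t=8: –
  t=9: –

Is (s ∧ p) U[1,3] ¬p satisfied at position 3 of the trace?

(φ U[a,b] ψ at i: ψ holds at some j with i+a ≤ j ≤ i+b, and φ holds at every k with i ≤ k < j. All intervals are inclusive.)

Does not hold

Need some j in [4,6] with ¬p, and (s ∧ p) at every k in [3,j-1].
  j=4: ¬p holds, but (s ∧ p) fails at k=3 → not this j.
  j=5: ¬p holds, but (s ∧ p) fails at k=3 → not this j.
  j=6: ¬p holds, but (s ∧ p) fails at k=3 → not this j.
No j in the window works → until fails.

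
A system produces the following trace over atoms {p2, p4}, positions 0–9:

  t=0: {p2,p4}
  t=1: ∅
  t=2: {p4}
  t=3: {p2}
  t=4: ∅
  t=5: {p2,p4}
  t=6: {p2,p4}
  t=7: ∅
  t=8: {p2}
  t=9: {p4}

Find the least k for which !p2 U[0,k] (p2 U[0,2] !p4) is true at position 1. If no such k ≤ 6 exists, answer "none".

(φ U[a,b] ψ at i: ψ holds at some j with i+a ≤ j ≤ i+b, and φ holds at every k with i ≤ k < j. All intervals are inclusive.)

0

Need earliest j ≥ 1 with (p2 U[0,2] !p4), and !p2 at every k in [1,j-1].
  j=1: rhs holds (empty prefix). k = 0.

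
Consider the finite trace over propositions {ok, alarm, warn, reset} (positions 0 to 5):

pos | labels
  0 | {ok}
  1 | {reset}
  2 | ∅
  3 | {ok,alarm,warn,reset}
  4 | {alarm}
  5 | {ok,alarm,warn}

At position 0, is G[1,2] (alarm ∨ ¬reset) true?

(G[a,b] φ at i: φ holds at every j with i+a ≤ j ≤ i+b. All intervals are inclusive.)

Check (alarm ∨ ¬reset) at every j in [1,2]:
  j=1: false
  j=2: true
Fails at j=1 → formula fails.

False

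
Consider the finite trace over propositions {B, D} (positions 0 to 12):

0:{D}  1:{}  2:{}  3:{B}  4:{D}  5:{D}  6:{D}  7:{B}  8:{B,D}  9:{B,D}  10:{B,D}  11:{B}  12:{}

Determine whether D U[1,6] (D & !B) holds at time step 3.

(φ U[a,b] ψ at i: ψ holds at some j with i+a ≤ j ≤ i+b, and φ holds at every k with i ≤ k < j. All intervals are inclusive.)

No

Need some j in [4,9] with (D & !B), and D at every k in [3,j-1].
  j=4: (D & !B) holds, but D fails at k=3 → not this j.
  j=5: (D & !B) holds, but D fails at k=3 → not this j.
  j=6: (D & !B) holds, but D fails at k=3 → not this j.
  j=7: (D & !B) false.
  j=8: (D & !B) false.
  j=9: (D & !B) false.
No j in the window works → until fails.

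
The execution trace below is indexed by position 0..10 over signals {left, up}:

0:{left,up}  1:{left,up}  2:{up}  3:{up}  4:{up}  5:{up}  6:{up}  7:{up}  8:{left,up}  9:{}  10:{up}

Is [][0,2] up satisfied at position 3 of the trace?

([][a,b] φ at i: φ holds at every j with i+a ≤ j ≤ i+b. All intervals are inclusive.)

True

Check up at every j in [3,5]:
  j=3: true
  j=4: true
  j=5: true
All positions satisfy it → formula holds.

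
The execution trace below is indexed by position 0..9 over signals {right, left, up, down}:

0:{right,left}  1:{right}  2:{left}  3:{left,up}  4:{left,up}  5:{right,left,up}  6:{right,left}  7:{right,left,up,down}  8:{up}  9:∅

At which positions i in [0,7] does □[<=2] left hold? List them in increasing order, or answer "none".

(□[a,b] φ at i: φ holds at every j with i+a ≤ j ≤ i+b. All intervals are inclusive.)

Evaluate at each i in [0,7]:
  i=0: ✗ (fails at j=1)
  i=1: ✗ (fails at j=1)
  i=2: ✓ (all of [2,4])
  i=3: ✓ (all of [3,5])
  i=4: ✓ (all of [4,6])
  i=5: ✓ (all of [5,7])
  i=6: ✗ (fails at j=8)
  i=7: ✗ (fails at j=8)

2, 3, 4, 5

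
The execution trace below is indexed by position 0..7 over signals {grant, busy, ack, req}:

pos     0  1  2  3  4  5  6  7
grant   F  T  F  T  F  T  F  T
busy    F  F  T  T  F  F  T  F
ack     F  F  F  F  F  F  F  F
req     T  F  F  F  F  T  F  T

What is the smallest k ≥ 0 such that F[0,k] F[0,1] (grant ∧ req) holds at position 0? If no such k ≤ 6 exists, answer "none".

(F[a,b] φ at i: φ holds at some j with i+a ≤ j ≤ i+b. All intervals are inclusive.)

Scan j = 0,1,… for F[0,1] (grant ∧ req):
  j=0: fails
  j=1: fails
  j=2: fails
  j=3: fails
  j=4: holds
First hit at j=4, so smallest k = 4-0 = 4.

4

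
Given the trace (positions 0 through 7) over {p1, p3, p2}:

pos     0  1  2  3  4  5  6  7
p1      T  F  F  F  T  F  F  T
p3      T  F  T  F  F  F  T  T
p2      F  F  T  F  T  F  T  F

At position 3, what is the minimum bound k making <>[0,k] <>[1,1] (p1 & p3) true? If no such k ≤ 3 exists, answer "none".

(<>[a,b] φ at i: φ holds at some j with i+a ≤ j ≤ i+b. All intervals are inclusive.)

3

Scan j = 3,4,… for <>[1,1] (p1 & p3):
  j=3: fails
  j=4: fails
  j=5: fails
  j=6: holds
First hit at j=6, so smallest k = 6-3 = 3.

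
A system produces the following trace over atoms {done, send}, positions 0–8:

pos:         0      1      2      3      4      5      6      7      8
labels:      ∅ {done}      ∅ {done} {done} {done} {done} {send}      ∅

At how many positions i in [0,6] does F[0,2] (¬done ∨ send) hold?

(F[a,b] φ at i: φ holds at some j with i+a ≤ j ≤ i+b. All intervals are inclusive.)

Evaluate at each i in [0,6]:
  i=0: ✓ (witness j=0)
  i=1: ✓ (witness j=2)
  i=2: ✓ (witness j=2)
  i=3: ✗ (none in [3,5])
  i=4: ✗ (none in [4,6])
  i=5: ✓ (witness j=7)
  i=6: ✓ (witness j=7)
Positions where it holds: {0, 1, 2, 5, 6} → 5.

5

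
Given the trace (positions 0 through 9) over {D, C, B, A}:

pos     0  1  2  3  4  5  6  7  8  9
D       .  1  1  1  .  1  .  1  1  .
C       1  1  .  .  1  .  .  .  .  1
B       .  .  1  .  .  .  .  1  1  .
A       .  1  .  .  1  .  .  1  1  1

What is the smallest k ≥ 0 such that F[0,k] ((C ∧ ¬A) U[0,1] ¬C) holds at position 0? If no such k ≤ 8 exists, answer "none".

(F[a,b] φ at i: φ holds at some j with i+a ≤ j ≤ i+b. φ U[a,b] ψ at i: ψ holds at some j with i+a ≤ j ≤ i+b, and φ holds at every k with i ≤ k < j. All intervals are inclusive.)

2

Scan j = 0,1,… for ((C ∧ ¬A) U[0,1] ¬C):
  j=0: fails
  j=1: fails
  j=2: holds
First hit at j=2, so smallest k = 2-0 = 2.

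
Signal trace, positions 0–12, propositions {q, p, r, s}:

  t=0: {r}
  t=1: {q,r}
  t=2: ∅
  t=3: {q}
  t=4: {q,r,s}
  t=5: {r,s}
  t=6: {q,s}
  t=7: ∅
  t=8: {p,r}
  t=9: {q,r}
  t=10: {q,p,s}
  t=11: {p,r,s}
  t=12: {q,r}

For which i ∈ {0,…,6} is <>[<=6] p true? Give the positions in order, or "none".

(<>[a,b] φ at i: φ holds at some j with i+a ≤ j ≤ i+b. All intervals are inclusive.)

Evaluate at each i in [0,6]:
  i=0: ✗ (none in [0,6])
  i=1: ✗ (none in [1,7])
  i=2: ✓ (witness j=8)
  i=3: ✓ (witness j=8)
  i=4: ✓ (witness j=8)
  i=5: ✓ (witness j=8)
  i=6: ✓ (witness j=8)

2, 3, 4, 5, 6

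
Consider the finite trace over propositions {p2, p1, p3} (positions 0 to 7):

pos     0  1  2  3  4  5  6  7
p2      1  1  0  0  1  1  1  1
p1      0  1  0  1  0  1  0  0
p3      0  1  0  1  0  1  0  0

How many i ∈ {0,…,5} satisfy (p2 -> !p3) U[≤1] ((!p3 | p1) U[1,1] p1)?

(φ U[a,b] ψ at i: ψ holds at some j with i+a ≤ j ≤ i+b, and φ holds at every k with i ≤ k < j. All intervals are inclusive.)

Evaluate at each i in [0,5]:
  i=0: ✓ (rhs at j=0)
  i=1: ✗ (lhs fails at k=1 before rhs at j=2)
  i=2: ✓ (rhs at j=2)
  i=3: ✓ (rhs at j=4; lhs holds on [3,3])
  i=4: ✓ (rhs at j=4)
  i=5: ✗ (no rhs in [5,6])
Positions where it holds: {0, 2, 3, 4} → 4.

4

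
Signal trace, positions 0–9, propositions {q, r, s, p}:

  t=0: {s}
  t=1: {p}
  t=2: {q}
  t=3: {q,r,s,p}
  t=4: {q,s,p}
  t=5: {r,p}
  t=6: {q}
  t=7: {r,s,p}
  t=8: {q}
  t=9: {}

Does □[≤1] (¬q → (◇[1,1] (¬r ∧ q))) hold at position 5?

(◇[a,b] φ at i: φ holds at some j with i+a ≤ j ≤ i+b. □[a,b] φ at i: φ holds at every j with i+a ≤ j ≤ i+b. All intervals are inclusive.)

Check (¬q → (◇[1,1] (¬r ∧ q))) at every j in [5,6]:
  j=5: antecedent true; consequent holds (witness at 6) → ✓
  j=6: antecedent false → ✓
All positions satisfy it → formula holds.

True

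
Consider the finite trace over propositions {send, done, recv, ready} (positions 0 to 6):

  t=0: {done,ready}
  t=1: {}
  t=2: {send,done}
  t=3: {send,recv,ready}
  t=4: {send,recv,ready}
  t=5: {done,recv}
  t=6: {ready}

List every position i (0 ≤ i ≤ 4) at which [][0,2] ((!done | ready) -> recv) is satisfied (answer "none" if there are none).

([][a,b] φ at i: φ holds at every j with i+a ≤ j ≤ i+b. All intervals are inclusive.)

Evaluate at each i in [0,4]:
  i=0: ✗ (fails at j=0)
  i=1: ✗ (fails at j=1)
  i=2: ✓ (all of [2,4])
  i=3: ✓ (all of [3,5])
  i=4: ✗ (fails at j=6)

2, 3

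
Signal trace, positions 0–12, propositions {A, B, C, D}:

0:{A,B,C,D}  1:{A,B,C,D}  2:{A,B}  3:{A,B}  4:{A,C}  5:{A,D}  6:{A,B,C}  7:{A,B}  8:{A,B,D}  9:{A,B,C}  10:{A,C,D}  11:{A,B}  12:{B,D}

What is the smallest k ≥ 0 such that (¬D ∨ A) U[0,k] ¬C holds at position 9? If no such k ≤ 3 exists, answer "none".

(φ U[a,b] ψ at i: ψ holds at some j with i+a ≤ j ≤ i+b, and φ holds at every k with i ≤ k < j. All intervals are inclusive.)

Need earliest j ≥ 9 with ¬C, and (¬D ∨ A) at every k in [9,j-1].
  j=9: rhs fails.
  j=10: rhs fails.
  j=11: rhs holds; lhs holds on [9,10]. k = 2.

2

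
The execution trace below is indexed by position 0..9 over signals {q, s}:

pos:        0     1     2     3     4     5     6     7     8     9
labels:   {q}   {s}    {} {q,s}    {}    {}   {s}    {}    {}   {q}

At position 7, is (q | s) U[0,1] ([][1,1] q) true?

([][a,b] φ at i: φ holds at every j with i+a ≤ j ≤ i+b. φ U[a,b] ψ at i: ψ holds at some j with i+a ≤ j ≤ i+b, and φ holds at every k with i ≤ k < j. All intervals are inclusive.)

No

Need some j in [7,8] with [][1,1] q, and (q | s) at every k in [7,j-1].
  j=7: [][1,1] q — fails at 8.
  j=8: [][1,1] q holds, but (q | s) fails at k=7 → not this j.
No j in the window works → until fails.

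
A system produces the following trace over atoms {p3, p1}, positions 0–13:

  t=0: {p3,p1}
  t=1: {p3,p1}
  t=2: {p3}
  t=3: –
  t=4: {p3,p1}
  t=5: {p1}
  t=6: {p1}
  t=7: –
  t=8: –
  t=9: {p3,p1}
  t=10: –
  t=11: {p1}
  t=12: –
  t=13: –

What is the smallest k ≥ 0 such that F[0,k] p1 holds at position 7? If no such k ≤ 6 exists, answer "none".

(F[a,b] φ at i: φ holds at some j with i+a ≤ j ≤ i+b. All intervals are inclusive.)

Scan j = 7,8,… for p1:
  j=7: fails
  j=8: fails
  j=9: holds
First hit at j=9, so smallest k = 9-7 = 2.

2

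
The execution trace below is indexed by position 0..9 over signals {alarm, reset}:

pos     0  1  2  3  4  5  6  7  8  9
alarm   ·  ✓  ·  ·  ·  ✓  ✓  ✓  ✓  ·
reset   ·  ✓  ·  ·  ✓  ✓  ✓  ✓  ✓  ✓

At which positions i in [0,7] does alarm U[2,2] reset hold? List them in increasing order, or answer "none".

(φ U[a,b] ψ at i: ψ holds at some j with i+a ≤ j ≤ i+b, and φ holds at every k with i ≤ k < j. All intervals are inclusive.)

5, 6, 7

Evaluate at each i in [0,7]:
  i=0: ✗ (no rhs in [2,2])
  i=1: ✗ (no rhs in [3,3])
  i=2: ✗ (lhs fails at k=2 before rhs at j=4)
  i=3: ✗ (lhs fails at k=3 before rhs at j=5)
  i=4: ✗ (lhs fails at k=4 before rhs at j=6)
  i=5: ✓ (rhs at j=7; lhs holds on [5,6])
  i=6: ✓ (rhs at j=8; lhs holds on [6,7])
  i=7: ✓ (rhs at j=9; lhs holds on [7,8])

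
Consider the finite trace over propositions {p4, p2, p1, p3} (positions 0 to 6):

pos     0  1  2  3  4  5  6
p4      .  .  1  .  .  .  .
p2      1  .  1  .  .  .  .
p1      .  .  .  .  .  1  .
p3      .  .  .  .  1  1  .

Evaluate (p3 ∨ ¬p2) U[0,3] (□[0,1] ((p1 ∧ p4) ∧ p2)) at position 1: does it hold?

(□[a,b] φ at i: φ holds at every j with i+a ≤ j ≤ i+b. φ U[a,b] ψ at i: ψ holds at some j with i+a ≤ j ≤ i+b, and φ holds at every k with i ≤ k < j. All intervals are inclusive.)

Need some j in [1,4] with □[0,1] ((p1 ∧ p4) ∧ p2), and (p3 ∨ ¬p2) at every k in [1,j-1].
  j=1: □[0,1] ((p1 ∧ p4) ∧ p2) — fails at 1.
  j=2: □[0,1] ((p1 ∧ p4) ∧ p2) — fails at 2.
  j=3: □[0,1] ((p1 ∧ p4) ∧ p2) — fails at 3.
  j=4: □[0,1] ((p1 ∧ p4) ∧ p2) — fails at 4.
No j in the window works → until fails.

Does not hold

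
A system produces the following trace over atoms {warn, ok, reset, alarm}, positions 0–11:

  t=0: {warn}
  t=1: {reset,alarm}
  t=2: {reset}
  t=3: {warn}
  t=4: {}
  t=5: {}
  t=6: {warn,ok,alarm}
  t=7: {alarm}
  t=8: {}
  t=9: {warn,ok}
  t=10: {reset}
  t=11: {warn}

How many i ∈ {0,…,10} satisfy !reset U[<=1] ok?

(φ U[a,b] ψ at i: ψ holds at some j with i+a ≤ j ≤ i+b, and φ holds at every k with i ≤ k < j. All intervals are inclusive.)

Evaluate at each i in [0,10]:
  i=0: ✗ (no rhs in [0,1])
  i=1: ✗ (no rhs in [1,2])
  i=2: ✗ (no rhs in [2,3])
  i=3: ✗ (no rhs in [3,4])
  i=4: ✗ (no rhs in [4,5])
  i=5: ✓ (rhs at j=6; lhs holds on [5,5])
  i=6: ✓ (rhs at j=6)
  i=7: ✗ (no rhs in [7,8])
  i=8: ✓ (rhs at j=9; lhs holds on [8,8])
  i=9: ✓ (rhs at j=9)
  i=10: ✗ (no rhs in [10,11])
Positions where it holds: {5, 6, 8, 9} → 4.

4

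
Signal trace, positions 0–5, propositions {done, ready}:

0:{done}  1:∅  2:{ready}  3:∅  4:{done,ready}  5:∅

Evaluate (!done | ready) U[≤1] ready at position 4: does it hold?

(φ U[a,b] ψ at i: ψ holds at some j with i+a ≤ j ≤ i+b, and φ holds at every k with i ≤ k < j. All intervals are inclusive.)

Yes

Need some j in [4,5] with ready, and (!done | ready) at every k in [4,j-1].
  j=4: ready holds; no prefix to check → satisfied.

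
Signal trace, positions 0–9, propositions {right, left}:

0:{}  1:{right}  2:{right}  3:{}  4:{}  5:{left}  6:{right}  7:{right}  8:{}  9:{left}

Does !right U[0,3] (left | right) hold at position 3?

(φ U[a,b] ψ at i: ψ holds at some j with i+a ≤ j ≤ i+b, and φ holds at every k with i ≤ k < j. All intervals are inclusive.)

Need some j in [3,6] with (left | right), and !right at every k in [3,j-1].
  j=3: (left | right) false.
  j=4: (left | right) false.
  j=5: (left | right) holds; !right holds at every k in [3,4] → satisfied.

True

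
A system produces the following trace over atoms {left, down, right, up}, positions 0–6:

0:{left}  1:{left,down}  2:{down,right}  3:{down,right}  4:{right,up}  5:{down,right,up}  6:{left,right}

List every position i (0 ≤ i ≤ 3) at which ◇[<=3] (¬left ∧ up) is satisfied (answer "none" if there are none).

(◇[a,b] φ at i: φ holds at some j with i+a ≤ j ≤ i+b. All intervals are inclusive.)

Evaluate at each i in [0,3]:
  i=0: ✗ (none in [0,3])
  i=1: ✓ (witness j=4)
  i=2: ✓ (witness j=4)
  i=3: ✓ (witness j=4)

1, 2, 3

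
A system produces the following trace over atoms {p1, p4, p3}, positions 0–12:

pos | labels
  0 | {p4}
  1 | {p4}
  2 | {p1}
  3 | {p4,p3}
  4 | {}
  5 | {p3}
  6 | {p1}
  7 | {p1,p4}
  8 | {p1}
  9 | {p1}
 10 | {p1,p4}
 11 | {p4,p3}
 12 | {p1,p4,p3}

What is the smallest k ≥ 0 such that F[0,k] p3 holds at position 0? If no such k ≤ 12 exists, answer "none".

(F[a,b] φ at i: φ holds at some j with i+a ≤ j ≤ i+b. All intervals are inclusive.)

3

Scan j = 0,1,… for p3:
  j=0: fails
  j=1: fails
  j=2: fails
  j=3: holds
First hit at j=3, so smallest k = 3-0 = 3.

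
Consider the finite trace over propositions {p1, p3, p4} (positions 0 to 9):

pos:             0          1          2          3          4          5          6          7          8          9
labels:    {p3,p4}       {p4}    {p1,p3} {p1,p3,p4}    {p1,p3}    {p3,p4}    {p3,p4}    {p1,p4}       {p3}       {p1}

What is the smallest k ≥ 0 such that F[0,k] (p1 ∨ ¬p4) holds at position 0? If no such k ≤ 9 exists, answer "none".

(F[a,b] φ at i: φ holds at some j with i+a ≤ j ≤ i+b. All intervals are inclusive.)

2

Scan j = 0,1,… for (p1 ∨ ¬p4):
  j=0: fails
  j=1: fails
  j=2: holds
First hit at j=2, so smallest k = 2-0 = 2.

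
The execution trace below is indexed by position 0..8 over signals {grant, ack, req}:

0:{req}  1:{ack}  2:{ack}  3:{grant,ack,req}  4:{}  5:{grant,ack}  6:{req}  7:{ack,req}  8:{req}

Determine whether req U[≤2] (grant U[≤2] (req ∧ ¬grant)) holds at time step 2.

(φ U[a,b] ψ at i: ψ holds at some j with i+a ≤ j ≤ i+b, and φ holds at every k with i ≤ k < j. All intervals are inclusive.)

Need some j in [2,4] with (grant U[≤2] (req ∧ ¬grant)), and req at every k in [2,j-1].
  j=2: (grant U[≤2] (req ∧ ¬grant)) — fails.
  j=3: (grant U[≤2] (req ∧ ¬grant)) — fails.
  j=4: (grant U[≤2] (req ∧ ¬grant)) — fails.
No j in the window works → until fails.

False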